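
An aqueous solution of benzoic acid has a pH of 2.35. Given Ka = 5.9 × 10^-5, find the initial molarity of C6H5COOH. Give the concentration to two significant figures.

C₀ = 3.4 × 10^-1 M

[H+] = 10^(-2.35) = 4.47 × 10^-3 M = x
Ka = x²/(C₀ − x) ⇒ C₀ = x + x²/Ka
C₀ = 4.47 × 10^-3 + (4.47 × 10^-3)²/(5.9 × 10^-5) = 3.43 × 10^-1 M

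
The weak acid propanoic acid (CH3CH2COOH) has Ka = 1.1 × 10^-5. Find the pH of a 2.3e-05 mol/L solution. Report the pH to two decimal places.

pH = 4.95

CH3CH2COOH ⇌ CH3CH2COO- + H+
From the ICE table, Ka = [H+]²/(2.3e-05 − [H+]) = 1.1 × 10^-5.
The 5% rule fails; solving [H+]² + Ka·[H+] − Ka·C₀ = 0 exactly:
[H+] = [−1.1e-05 + √(1.1e-05² + 1.01e-09)]/2 = 1.13 × 10^-5 M
pH = −log(1.13 × 10^-5) = 4.95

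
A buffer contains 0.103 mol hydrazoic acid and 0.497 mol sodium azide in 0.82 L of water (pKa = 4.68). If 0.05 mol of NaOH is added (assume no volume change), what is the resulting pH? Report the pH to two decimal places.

OH- converts HN3 to N3-: HN3 → 0.053 mol, N3- → 0.547 mol.
pH = pKa + log(n_N3-/n_HN3) = 4.68 + log(0.547/0.053) = 4.68 + (+1.014)

pH = 5.69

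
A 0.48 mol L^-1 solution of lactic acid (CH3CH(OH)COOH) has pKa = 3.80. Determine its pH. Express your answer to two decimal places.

CH3CH(OH)COOH ⇌ CH3CH(OH)COO- + H+
Ka = 10^(−3.80) = 1.58 × 10^-4
Ka = [H+]²/(0.48 − [H+]) = 1.58 × 10^-4
Since Ka ≪ C₀, [H+] ≈ √(Ka·C₀) = 8.71 × 10^-3 M.
pH = −log(8.71 × 10^-3) = 2.06

pH = 2.06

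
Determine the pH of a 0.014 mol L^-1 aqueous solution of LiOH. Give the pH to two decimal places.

LiOH is a strong base; [OH-] = 0.014 M.
pOH = -log(0.014) = 1.85
pH = 14.00 - 1.85 = 12.15

pH = 12.15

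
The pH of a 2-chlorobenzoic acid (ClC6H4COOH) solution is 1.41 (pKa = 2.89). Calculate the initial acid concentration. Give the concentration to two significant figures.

[H+] = 10^(-1.41) = 3.89 × 10^-2 M = x
Ka = 10^(−2.89) = 1.29 × 10^-3
Ka = x²/(C₀ − x) ⇒ C₀ = x + x²/Ka
C₀ = 3.89 × 10^-2 + (3.89 × 10^-2)²/(1.29 × 10^-3) = 1.21 M

C₀ = 1.2 M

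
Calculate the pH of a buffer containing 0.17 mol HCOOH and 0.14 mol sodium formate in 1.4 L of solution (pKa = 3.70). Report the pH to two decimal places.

pH = 3.62

Using pH = pKa + log([base]/[acid]) with [base]/[acid] = 0.14/0.17:
pH = 3.70 + (-0.084) = 3.62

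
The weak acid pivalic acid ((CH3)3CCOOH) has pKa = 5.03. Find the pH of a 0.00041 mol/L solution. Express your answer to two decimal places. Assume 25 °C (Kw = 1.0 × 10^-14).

(CH3)3CCOOH ⇌ (CH3)3CCOO- + H+
Ka = 10^(−5.03) = 9.33 × 10^-6
Ka = x²/(0.00041 − x) = 9.33 × 10^-6
Here C₀/Ka ≈ 43.9, so the small-x approximation fails. Use the quadratic:
x = (−Ka + √(Ka² + 4·Ka·C₀))/2 = 5.74 × 10^-5 M
pH = −log[H+] = −log(5.74 × 10^-5) = 4.24

pH = 4.24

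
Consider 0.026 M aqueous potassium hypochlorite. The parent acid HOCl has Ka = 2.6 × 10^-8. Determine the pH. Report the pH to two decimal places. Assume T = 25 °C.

OCl- is the conjugate base of the weak acid HOCl.
Kb = Kw/Ka = 1.0×10^-14 / 2.6 × 10^-8 = 3.85 × 10^-7
From the ICE table, Kb = x²/(0.026 − x) = 3.85 × 10^-7.
Neglecting x in the denominator: x = √(3.85 × 10^-7 × 0.026) = 1.00 × 10^-4 M
Check: 0.38% ionized — well under 5%, approximation valid.
pOH = −log(1.00 × 10^-4) = 4.00; pH = 14.00 − 4.00 = 10.00

pH = 10.00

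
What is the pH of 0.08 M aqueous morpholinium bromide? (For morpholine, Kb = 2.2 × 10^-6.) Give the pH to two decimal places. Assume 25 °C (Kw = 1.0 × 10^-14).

pH = 4.72

C4H8ONH2+ is the conjugate acid of the weak base C4H8ONH.
Ka = Kw/Kb = 1.0×10^-14 / 2.2 × 10^-6 = 4.55 × 10^-9
From the ICE table, Ka = x²/(0.08 − x) = 4.55 × 10^-9.
Since Ka ≪ C₀, x ≈ √(Ka·C₀) = 1.91 × 10^-5 M.
Check: 0.024% ionized — well under 5%, approximation valid.
pH = −log(1.91 × 10^-5) = 4.72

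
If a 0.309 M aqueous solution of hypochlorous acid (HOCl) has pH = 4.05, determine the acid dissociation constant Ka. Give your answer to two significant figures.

[H+] = 10^(-4.05) = 8.91 × 10^-5 M
At equilibrium [HA] = 0.309 − 8.91 × 10^-5 = 3.09 × 10^-1 M
Ka = [H+][A-]/[HA] = (8.91 × 10^-5)² / 3.09 × 10^-1 = 2.6 × 10^-8

Ka = 2.6 × 10^-8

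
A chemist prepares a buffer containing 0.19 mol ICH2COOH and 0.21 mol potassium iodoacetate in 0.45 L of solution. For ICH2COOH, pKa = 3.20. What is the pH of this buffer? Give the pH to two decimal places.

pH = pKa + log([A⁻]/[HA]) = 3.20 + log(0.21/0.19)
pH = 3.20 + (+0.043) = 3.24

pH = 3.24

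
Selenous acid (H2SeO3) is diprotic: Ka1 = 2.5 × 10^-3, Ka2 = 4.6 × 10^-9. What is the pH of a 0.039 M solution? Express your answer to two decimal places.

Ka1 ≫ Ka2, so treat the first dissociation as the only significant source of H+.
Ka1 = x²/(0.039 − x) = 2.5 × 10^-3
Solving the quadratic: x = (−Ka1 + √(Ka1² + 4·Ka1·C₀))/2 = 8.70 × 10^-3 M
pH = −log(8.70 × 10^-3) = 2.06

pH = 2.06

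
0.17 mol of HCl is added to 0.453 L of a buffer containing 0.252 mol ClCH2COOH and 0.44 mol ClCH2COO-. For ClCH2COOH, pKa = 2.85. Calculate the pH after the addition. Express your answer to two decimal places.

Added H+ converts ClCH2COO- to ClCH2COOH: ClCH2COOH → 0.422 mol, ClCH2COO- → 0.27 mol.
Henderson–Hasselbalch with mole ratio 0.27/0.422: pH = 2.85 + (-0.194)

pH = 2.66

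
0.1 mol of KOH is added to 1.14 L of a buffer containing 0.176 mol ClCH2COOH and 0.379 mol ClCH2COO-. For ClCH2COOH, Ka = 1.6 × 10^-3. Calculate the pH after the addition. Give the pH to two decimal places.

OH- converts ClCH2COOH to ClCH2COO-: ClCH2COOH → 0.076 mol, ClCH2COO- → 0.479 mol.
pKa = −log(1.6 × 10^-3) = 2.796
Henderson–Hasselbalch with mole ratio 0.479/0.076: pH = 2.796 + (+0.800)

pH = 3.60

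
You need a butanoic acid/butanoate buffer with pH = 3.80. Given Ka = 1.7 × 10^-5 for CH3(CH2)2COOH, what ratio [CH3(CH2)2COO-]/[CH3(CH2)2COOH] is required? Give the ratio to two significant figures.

ratio = 0.11

pKa = -log(1.7 × 10^-5) = 4.770
pH = pKa + log(r) ⇒ log(r) = 3.80 − 4.770 = -0.970
r = [CH3(CH2)2COO-]/[CH3(CH2)2COOH] = 10^(-0.970) = 0.107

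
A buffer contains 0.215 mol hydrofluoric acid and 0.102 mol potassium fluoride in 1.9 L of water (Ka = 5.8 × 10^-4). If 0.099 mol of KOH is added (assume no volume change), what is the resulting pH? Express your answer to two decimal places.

pH = 3.48

After neutralization: n(HF) = 0.116 mol, n(F-) = 0.201 mol.
pKa = −log(5.8 × 10^-4) = 3.237
pH = pKa + log(n_F-/n_HF) = 3.237 + log(0.201/0.116) = 3.237 + (+0.239)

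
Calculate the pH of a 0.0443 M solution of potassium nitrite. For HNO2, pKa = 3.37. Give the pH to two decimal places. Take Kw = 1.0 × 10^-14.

NO2- is the conjugate base of the weak acid HNO2.
Ka = 10^(−3.37) = 4.27 × 10^-4
Kb = Kw/Ka = 1.0×10^-14 / 4.27 × 10^-4 = 2.34 × 10^-11
Let x = [OH-] at equilibrium. Kb = x²/(0.0443 − x).
Since Kb ≪ C₀, x ≈ √(Kb·C₀) = 1.02 × 10^-6 M.
pOH = −log(1.02 × 10^-6) = 5.99; pH = 14.00 − 5.99 = 8.01

pH = 8.01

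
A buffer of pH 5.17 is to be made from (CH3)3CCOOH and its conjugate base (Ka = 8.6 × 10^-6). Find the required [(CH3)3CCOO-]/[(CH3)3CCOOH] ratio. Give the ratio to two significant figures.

pKa = -log(8.6 × 10^-6) = 5.066
pH = pKa + log(r) ⇒ log(r) = 5.17 − 5.066 = +0.104
r = [(CH3)3CCOO-]/[(CH3)3CCOOH] = 10^(+0.104) = 1.27

ratio = 1.3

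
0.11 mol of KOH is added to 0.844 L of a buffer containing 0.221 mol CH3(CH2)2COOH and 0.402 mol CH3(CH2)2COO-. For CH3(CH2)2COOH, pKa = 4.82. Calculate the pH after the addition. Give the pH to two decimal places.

OH- converts CH3(CH2)2COOH to CH3(CH2)2COO-: CH3(CH2)2COOH → 0.111 mol, CH3(CH2)2COO- → 0.512 mol.
pH = pKa + log(n_CH3(CH2)2COO-/n_CH3(CH2)2COOH) = 4.82 + log(0.512/0.111) = 4.82 + (+0.664)

pH = 5.48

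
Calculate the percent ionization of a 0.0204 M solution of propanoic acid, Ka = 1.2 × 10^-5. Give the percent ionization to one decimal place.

2.4%

CH3CH2COOH ⇌ CH3CH2COO- + H+; let x = [H+] at equilibrium.
x ≈ √(Ka·C₀) = √(1.2 × 10^-5 × 0.0204) = 4.95 × 10^-4 M
Fraction ionized = 4.95 × 10^-4 / 0.0204 = 0.0243 → 2.4%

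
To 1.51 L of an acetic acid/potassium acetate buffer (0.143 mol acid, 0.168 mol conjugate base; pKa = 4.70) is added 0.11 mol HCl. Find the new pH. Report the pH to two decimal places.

After neutralization: n(CH3COOH) = 0.253 mol, n(CH3COO-) = 0.058 mol.
pH = pKa + log(n_CH3COO-/n_CH3COOH) = 4.70 + log(0.058/0.253) = 4.70 + (-0.640)

pH = 4.06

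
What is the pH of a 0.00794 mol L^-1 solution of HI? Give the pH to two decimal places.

HI is a strong acid and dissociates completely, so [H+] = 0.00794 M.
pH = -log(0.00794) = 2.10

pH = 2.10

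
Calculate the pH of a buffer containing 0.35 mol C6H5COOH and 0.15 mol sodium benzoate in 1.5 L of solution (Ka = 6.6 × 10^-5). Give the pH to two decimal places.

pKa = −log(6.6 × 10^-5) = 4.180
Using pH = pKa + log([base]/[acid]) with [base]/[acid] = 0.15/0.35:
pH = 4.180 + (-0.368) = 3.81

pH = 3.81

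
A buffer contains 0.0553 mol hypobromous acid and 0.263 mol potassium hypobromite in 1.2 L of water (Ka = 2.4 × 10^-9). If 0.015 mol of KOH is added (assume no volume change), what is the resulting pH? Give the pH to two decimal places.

OH- converts HOBr to OBr-: HOBr → 0.0403 mol, OBr- → 0.278 mol.
pKa = −log(2.4 × 10^-9) = 8.620
Henderson–Hasselbalch with mole ratio 0.278/0.0403: pH = 8.620 + (+0.839)

pH = 9.46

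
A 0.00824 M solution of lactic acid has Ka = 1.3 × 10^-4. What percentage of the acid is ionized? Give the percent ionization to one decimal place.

CH3CH(OH)COOH ⇌ CH3CH(OH)COO- + H+; let x = [H+] at equilibrium.
Solve x² + 0.00013x − 1.07e-06 = 0 → x = 9.72 × 10^-4 M
Fraction ionized = 9.72 × 10^-4 / 0.00824 = 0.1180 → 11.8%

11.8%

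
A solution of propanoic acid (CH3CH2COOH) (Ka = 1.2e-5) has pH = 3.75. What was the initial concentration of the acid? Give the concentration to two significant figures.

[H+] = 10^(-3.75) = 1.78 × 10^-4 M = x
Ka = x²/(C₀ − x) ⇒ C₀ = x + x²/Ka
C₀ = 1.78 × 10^-4 + (1.78 × 10^-4)²/(1.2 × 10^-5) = 2.82 × 10^-3 M

C₀ = 2.8 × 10^-3 M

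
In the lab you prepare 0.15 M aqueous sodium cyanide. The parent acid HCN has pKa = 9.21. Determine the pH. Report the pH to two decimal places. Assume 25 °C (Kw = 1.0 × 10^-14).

CN- is the conjugate base of the weak acid HCN.
Ka = 10^(−9.21) = 6.17 × 10^-10
Kb = Kw/Ka = 1.0×10^-14 / 6.17 × 10^-10 = 1.62 × 10^-5
From the ICE table, Kb = x²/(0.15 − x) = 1.62 × 10^-5.
Since Kb ≪ C₀, x ≈ √(Kb·C₀) = 1.56 × 10^-3 M.
pOH = −log(1.56 × 10^-3) = 2.81; pH = 14.00 − 2.81 = 11.19

pH = 11.19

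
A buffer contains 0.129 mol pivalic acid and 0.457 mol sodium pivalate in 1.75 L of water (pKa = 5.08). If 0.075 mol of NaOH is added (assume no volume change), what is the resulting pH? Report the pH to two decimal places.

pH = 6.07

After neutralization: n((CH3)3CCOOH) = 0.054 mol, n((CH3)3CCOO-) = 0.532 mol.
Henderson–Hasselbalch with mole ratio 0.532/0.054: pH = 5.08 + (+0.994)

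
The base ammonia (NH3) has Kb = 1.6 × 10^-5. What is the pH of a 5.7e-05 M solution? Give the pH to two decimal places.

pH = 9.37

NH3 + H2O ⇌ NH4+ + OH-
Kb = x²/(5.7e-05 − x) = 1.6 × 10^-5
The 5% rule fails; solving x² + Kb·x − Kb·C₀ = 0 exactly:
x = (−Kb + √(Kb² + 4·Kb·C₀))/2 = 2.32 × 10^-5 M
pOH = 4.63, so pH = 14.00 − pOH = 9.37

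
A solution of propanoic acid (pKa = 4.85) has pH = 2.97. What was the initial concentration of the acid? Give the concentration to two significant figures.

[H+] = 10^(-2.97) = 1.07 × 10^-3 M = x
Ka = 10^(−4.85) = 1.41 × 10^-5
Ka = x²/(C₀ − x) ⇒ C₀ = x + x²/Ka
C₀ = 1.07 × 10^-3 + (1.07 × 10^-3)²/(1.41 × 10^-5) = 8.23 × 10^-2 M

C₀ = 8.2 × 10^-2 M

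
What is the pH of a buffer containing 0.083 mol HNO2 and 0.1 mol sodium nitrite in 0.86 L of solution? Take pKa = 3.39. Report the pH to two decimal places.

Using pH = pKa + log([base]/[acid]) with [base]/[acid] = 0.1/0.083:
pH = 3.39 + (+0.081) = 3.47

pH = 3.47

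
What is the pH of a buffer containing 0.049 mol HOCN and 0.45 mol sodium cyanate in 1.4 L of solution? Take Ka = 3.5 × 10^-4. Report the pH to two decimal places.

pKa = −log(3.5 × 10^-4) = 3.456
Using pH = pKa + log([base]/[acid]) with [base]/[acid] = 0.45/0.049:
pH = 3.456 + (+0.963) = 4.42

pH = 4.42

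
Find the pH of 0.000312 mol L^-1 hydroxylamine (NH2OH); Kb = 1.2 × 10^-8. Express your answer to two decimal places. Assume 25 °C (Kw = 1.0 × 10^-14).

pH = 8.29

NH2OH + H2O ⇌ NH3OH+ + OH-
Kb = x²/(0.000312 − x) = 1.2 × 10^-8
Assume x ≪ 0.000312: x ≈ √(1.2 × 10^-8 × 0.000312) = 1.93 × 10^-6 M
pOH = −log(1.93 × 10^-6) = 5.71; pH = 14.00 − 5.71 = 8.29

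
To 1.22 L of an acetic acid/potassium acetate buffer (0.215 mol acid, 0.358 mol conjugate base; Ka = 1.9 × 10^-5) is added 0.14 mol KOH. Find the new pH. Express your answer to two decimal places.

After neutralization: n(CH3COOH) = 0.075 mol, n(CH3COO-) = 0.498 mol.
pKa = −log(1.9 × 10^-5) = 4.721
pH = pKa + log([A⁻]/[HA]) = 4.721 + log(0.498/0.075) = 4.721 +0.822

pH = 5.54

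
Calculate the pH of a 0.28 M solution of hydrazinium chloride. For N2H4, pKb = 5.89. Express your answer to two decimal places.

pH = 4.33

N2H5+ is the conjugate acid of the weak base N2H4.
Kb = 10^(−5.89) = 1.29 × 10^-6
Ka = Kw/Kb = 1.0×10^-14 / 1.29 × 10^-6 = 7.75 × 10^-9
Ka = x²/(0.28 − x) = 7.75 × 10^-9
Assume x ≪ 0.28: x ≈ √(7.75 × 10^-9 × 0.28) = 4.66 × 10^-5 M
(x/C₀ = 0.017% < 5%, so the approximation holds.)
pH = −log[H+] = −log(4.66 × 10^-5) = 4.33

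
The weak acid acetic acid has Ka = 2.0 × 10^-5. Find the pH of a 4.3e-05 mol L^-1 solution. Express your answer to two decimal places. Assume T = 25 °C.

pH = 4.68

CH3COOH ⇌ CH3COO- + H+
From the ICE table, Ka = [H+]²/(4.3e-05 − [H+]) = 2.0 × 10^-5.
[H+] is not negligible relative to C₀; solve [H+]² + 2e-05·[H+] − 8.6e-10 = 0.
[H+] = [−2e-05 + √(2e-05² + 3.44e-09)]/2 = 2.10 × 10^-5 M
pH = −log[H+] = −log(2.10 × 10^-5) = 4.68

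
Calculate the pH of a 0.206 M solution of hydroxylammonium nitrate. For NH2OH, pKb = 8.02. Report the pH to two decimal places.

pH = 3.33

NH3OH+ is the conjugate acid of the weak base NH2OH.
Kb = 10^(−8.02) = 9.55 × 10^-9
Ka = Kw/Kb = 1.0×10^-14 / 9.55 × 10^-9 = 1.05 × 10^-6
From the ICE table, Ka = [H+]²/(0.206 − [H+]) = 1.05 × 10^-6.
Assume [H+] ≪ 0.206: [H+] ≈ √(1.05 × 10^-6 × 0.206) = 4.65 × 10^-4 M
([H+]/C₀ = 0.23% < 5%, so the approximation holds.)
pH = −log[H+] = −log(4.65 × 10^-4) = 3.33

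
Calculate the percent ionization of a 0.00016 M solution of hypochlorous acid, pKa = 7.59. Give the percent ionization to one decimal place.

1.3%

HOCl ⇌ OCl- + H+; let x = [H+] at equilibrium.
Ka = 10^(−7.59) = 2.57 × 10^-8
x ≈ √(Ka·C₀) = √(2.57 × 10^-8 × 0.00016) = 2.03 × 10^-6 M
Fraction ionized = 2.03 × 10^-6 / 0.00016 = 0.0127 → 1.3%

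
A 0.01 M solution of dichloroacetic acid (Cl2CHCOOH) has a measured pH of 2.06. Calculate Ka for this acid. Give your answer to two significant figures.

[H+] = 10^(-2.06) = 8.71 × 10^-3 M
At equilibrium [HA] = 0.01 − 8.71 × 10^-3 = 1.29 × 10^-3 M
Ka = [H+][A-]/[HA] = (8.71 × 10^-3)² / 1.29 × 10^-3 = 5.9 × 10^-2

Ka = 5.9 × 10^-2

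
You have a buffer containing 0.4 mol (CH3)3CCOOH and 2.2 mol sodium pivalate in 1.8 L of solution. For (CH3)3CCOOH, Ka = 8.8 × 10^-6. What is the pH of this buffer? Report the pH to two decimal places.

pH = 5.80

pKa = −log(8.8 × 10^-6) = 5.056
Henderson–Hasselbalch: pH = pKa + log([(CH3)3CCOO-]/[(CH3)3CCOOH]) = 5.056 + log(2.2/0.4)
pH = 5.056 + (+0.740) = 5.80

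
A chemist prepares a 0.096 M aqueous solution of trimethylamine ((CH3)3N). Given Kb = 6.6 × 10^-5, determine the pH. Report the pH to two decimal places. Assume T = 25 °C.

(CH3)3N + H2O ⇌ (CH3)3NH+ + OH-
Kb = x²/(0.096 − x) = 6.6 × 10^-5
Neglecting x in the denominator: x = √(6.6 × 10^-5 × 0.096) = 2.52 × 10^-3 M
Check: 2.6% ionized — well under 5%, approximation valid.
pOH = 2.60, so pH = 14.00 − pOH = 11.40

pH = 11.40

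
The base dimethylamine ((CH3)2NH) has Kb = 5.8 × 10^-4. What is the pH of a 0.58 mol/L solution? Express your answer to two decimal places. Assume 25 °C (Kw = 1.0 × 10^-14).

pH = 12.26

(CH3)2NH + H2O ⇌ (CH3)2NH2+ + OH-
Kb = [OH-]²/(0.58 − [OH-]) = 5.8 × 10^-4
Neglecting [OH-] in the denominator: [OH-] = √(5.8 × 10^-4 × 0.58) = 1.83 × 10^-2 M
([OH-]/C₀ = 3.2% < 5%, so the approximation holds.)
pOH = −log(1.83 × 10^-2) = 1.74; pH = 14.00 − 1.74 = 12.26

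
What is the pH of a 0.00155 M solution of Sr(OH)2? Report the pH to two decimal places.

pH = 11.49

Sr(OH)2 is a strong base (each formula unit releases 2 OH-); [OH-] = 0.0031 M.
pOH = -log(0.0031) = 2.51
pH = 14.00 - 2.51 = 11.49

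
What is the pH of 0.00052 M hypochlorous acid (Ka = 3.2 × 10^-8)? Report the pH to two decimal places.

HOCl ⇌ OCl- + H+
From the ICE table, Ka = x²/(0.00052 − x) = 3.2 × 10^-8.
Neglecting x in the denominator: x = √(3.2 × 10^-8 × 0.00052) = 4.08 × 10^-6 M
(x/C₀ = 0.78% < 5%, so the approximation holds.)
pH = −log[H+] = −log(4.08 × 10^-6) = 5.39

pH = 5.39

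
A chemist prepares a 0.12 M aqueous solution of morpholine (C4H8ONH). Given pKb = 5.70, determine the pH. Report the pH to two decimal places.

C4H8ONH + H2O ⇌ C4H8ONH2+ + OH-
Kb = 10^(−5.70) = 2.00 × 10^-6
Kb = [OH-]²/(0.12 − [OH-]) = 2.00 × 10^-6
Since Kb ≪ C₀, [OH-] ≈ √(Kb·C₀) = 4.90 × 10^-4 M.
Check: 0.41% ionized — well under 5%, approximation valid.
pOH = 3.31, so pH = 14.00 − pOH = 10.69

pH = 10.69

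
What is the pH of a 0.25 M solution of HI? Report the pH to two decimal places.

pH = 0.60

HI is a strong acid and dissociates completely, so [H+] = 0.25 M.
pH = -log(0.25) = 0.60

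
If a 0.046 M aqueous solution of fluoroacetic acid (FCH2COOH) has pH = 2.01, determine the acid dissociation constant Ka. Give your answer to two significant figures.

[H+] = 10^(-2.01) = 9.77 × 10^-3 M
At equilibrium [HA] = 0.046 − 9.77 × 10^-3 = 3.62 × 10^-2 M
Ka = [H+][A-]/[HA] = (9.77 × 10^-3)² / 3.62 × 10^-2 = 2.6 × 10^-3

Ka = 2.6 × 10^-3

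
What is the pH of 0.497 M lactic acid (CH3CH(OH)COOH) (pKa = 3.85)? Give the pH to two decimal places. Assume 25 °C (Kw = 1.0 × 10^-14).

CH3CH(OH)COOH ⇌ CH3CH(OH)COO- + H+
Ka = 10^(−3.85) = 1.41 × 10^-4
Let x = [H+] at equilibrium. Ka = x²/(0.497 − x).
Assume x ≪ 0.497: x ≈ √(1.41 × 10^-4 × 0.497) = 8.37 × 10^-3 M
(x/C₀ = 1.7% < 5%, so the approximation holds.)
pH = −log(8.37 × 10^-3) = 2.08

pH = 2.08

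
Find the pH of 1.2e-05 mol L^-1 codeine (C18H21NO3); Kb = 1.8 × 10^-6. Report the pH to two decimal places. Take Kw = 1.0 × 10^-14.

C18H21NO3 + H2O ⇌ C18H22NO3+ + OH-
From the ICE table, Kb = [OH-]²/(1.2e-05 − [OH-]) = 1.8 × 10^-6.
Here C₀/Kb ≈ 6.67, so the small-[OH-] approximation fails. Use the quadratic:
[OH-] = [−1.8e-06 + √(1.8e-06² + 8.64e-11)]/2 = 3.83 × 10^-6 M
pOH = −log(3.83 × 10^-6) = 5.42; pH = 14.00 − 5.42 = 8.58

pH = 8.58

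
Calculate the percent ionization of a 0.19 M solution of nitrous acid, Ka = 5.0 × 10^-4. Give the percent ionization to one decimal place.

5.0%

HNO2 ⇌ NO2- + H+; let x = [H+] at equilibrium.
Ka = x²/(C₀ − x); solving the quadratic gives x = 9.50 × 10^-3 M.
Fraction ionized = 9.50 × 10^-3 / 0.19 = 0.0500 → 5.0%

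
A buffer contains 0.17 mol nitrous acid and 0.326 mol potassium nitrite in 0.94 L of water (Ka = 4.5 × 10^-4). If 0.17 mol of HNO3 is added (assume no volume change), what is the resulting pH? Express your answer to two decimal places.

Added H+ converts NO2- to HNO2: HNO2 → 0.34 mol, NO2- → 0.156 mol.
pKa = −log(4.5 × 10^-4) = 3.347
pH = pKa + log(n_NO2-/n_HNO2) = 3.347 + log(0.156/0.34) = 3.347 + (-0.338)

pH = 3.01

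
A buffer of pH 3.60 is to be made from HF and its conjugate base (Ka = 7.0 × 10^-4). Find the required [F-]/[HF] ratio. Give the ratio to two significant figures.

pKa = -log(7.0 × 10^-4) = 3.155
pH = pKa + log(r) ⇒ log(r) = 3.60 − 3.155 = +0.445
r = [F-]/[HF] = 10^(+0.445) = 2.79

ratio = 2.8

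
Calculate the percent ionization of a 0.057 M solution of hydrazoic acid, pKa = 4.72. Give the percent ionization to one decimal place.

1.8%

HN3 ⇌ N3- + H+; let x = [H+] at equilibrium.
Ka = 10^(−4.72) = 1.91 × 10^-5
x ≈ √(Ka·C₀) = √(1.91 × 10^-5 × 0.057) = 1.04 × 10^-3 M
% ionization = x/C₀ × 100% = 1.04 × 10^-3/0.057 × 100% = 1.8%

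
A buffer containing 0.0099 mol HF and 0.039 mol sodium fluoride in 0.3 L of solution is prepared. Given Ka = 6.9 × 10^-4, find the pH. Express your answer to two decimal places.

pH = 3.76

pKa = −log(6.9 × 10^-4) = 3.161
Henderson–Hasselbalch: pH = pKa + log([F-]/[HF]) = 3.161 + log(0.039/0.0099)
pH = 3.161 + (+0.595) = 3.76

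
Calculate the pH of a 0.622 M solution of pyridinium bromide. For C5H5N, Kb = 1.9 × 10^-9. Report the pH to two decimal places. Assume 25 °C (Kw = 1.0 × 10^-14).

C5H5NH+ is the conjugate acid of the weak base C5H5N.
Ka = Kw/Kb = 1.0×10^-14 / 1.9 × 10^-9 = 5.26 × 10^-6
From the ICE table, Ka = x²/(0.622 − x) = 5.26 × 10^-6.
Neglecting x in the denominator: x = √(5.26 × 10^-6 × 0.622) = 1.81 × 10^-3 M
(x/C₀ = 0.29% < 5%, so the approximation holds.)
pH = −log(1.81 × 10^-3) = 2.74

pH = 2.74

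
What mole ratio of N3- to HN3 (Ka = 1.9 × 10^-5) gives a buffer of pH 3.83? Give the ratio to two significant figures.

pKa = -log(1.9 × 10^-5) = 4.721
pH = pKa + log(r) ⇒ log(r) = 3.83 − 4.721 = -0.891
r = [N3-]/[HN3] = 10^(-0.891) = 0.129

ratio = 0.13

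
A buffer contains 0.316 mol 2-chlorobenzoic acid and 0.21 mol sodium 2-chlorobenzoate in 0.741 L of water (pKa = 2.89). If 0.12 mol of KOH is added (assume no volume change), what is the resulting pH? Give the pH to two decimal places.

After neutralization: n(ClC6H4COOH) = 0.196 mol, n(ClC6H4COO-) = 0.33 mol.
pH = pKa + log(n_ClC6H4COO-/n_ClC6H4COOH) = 2.89 + log(0.33/0.196) = 2.89 + (+0.226)

pH = 3.12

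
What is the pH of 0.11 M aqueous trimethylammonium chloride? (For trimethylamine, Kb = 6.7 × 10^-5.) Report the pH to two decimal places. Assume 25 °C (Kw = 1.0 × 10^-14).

pH = 5.39

(CH3)3NH+ is the conjugate acid of the weak base (CH3)3N.
Ka = Kw/Kb = 1.0×10^-14 / 6.7 × 10^-5 = 1.49 × 10^-10
From the ICE table, Ka = [H+]²/(0.11 − [H+]) = 1.49 × 10^-10.
Neglecting [H+] in the denominator: [H+] = √(1.49 × 10^-10 × 0.11) = 4.05 × 10^-6 M
pH = −log(4.05 × 10^-6) = 5.39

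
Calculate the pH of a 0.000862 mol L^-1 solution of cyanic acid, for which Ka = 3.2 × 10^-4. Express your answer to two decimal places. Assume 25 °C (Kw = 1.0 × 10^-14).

HOCN ⇌ OCN- + H+
Let x = [H+] at equilibrium. Ka = x²/(0.000862 − x).
x is not negligible relative to C₀; solve x² + 0.00032·x − 2.76e-07 = 0.
x = [−0.00032 + √(0.00032² + 1.1e-06)]/2 = 3.89 × 10^-4 M
pH = −log[H+] = −log(3.89 × 10^-4) = 3.41

pH = 3.41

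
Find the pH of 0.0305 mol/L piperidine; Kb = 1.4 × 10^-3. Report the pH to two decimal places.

pH = 11.77

C5H10NH + H2O ⇌ C5H10NH2+ + OH-
From the ICE table, Kb = [OH-]²/(0.0305 − [OH-]) = 1.4 × 10^-3.
Here C₀/Kb ≈ 21.8, so the small-[OH-] approximation fails. Use the quadratic:
[OH-] = (−Kb + √(Kb² + 4·Kb·C₀))/2 = 5.87 × 10^-3 M
pOH = 2.23, so pH = 14.00 − pOH = 11.77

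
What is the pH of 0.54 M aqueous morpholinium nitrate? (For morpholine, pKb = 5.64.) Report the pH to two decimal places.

pH = 4.31

C4H8ONH2+ is the conjugate acid of the weak base C4H8ONH.
Kb = 10^(−5.64) = 2.29 × 10^-6
Ka = Kw/Kb = 1.0×10^-14 / 2.29 × 10^-6 = 4.37 × 10^-9
From the ICE table, Ka = [H+]²/(0.54 − [H+]) = 4.37 × 10^-9.
Neglecting [H+] in the denominator: [H+] = √(4.37 × 10^-9 × 0.54) = 4.86 × 10^-5 M
pH = −log[H+] = −log(4.86 × 10^-5) = 4.31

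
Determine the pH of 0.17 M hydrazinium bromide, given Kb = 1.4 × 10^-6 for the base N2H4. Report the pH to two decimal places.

N2H5+ is the conjugate acid of the weak base N2H4.
Ka = Kw/Kb = 1.0×10^-14 / 1.4 × 10^-6 = 7.14 × 10^-9
Ka = [H+]²/(0.17 − [H+]) = 7.14 × 10^-9
Neglecting [H+] in the denominator: [H+] = √(7.14 × 10^-9 × 0.17) = 3.48 × 10^-5 M
pH = −log[H+] = −log(3.48 × 10^-5) = 4.46

pH = 4.46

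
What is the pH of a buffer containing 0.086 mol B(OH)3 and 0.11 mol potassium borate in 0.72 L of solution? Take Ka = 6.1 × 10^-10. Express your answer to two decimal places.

pH = 9.32

pKa = −log(6.1 × 10^-10) = 9.215
pH = pKa + log([A⁻]/[HA]) = 9.215 + log(0.11/0.086)
pH = 9.215 + (+0.107) = 9.32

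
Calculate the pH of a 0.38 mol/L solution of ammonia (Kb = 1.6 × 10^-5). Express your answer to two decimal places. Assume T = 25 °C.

NH3 + H2O ⇌ NH4+ + OH-
Let x = [OH-] at equilibrium. Kb = x²/(0.38 − x).
Since Kb ≪ C₀, x ≈ √(Kb·C₀) = 2.47 × 10^-3 M.
pOH = −log(2.47 × 10^-3) = 2.61; pH = 14.00 − 2.61 = 11.39

pH = 11.39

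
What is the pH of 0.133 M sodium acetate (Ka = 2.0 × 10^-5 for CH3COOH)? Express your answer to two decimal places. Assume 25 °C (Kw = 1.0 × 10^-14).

pH = 8.91

CH3COO- is the conjugate base of the weak acid CH3COOH.
Kb = Kw/Ka = 1.0×10^-14 / 2.0 × 10^-5 = 5.00 × 10^-10
From the ICE table, Kb = x²/(0.133 − x) = 5.00 × 10^-10.
Neglecting x in the denominator: x = √(5.00 × 10^-10 × 0.133) = 8.15 × 10^-6 M
Check: 0.0061% ionized — well under 5%, approximation valid.
pOH = −log(8.15 × 10^-6) = 5.09; pH = 14.00 − 5.09 = 8.91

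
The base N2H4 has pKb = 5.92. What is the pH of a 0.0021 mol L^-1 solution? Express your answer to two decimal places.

pH = 9.70

N2H4 + H2O ⇌ N2H5+ + OH-
Kb = 10^(−5.92) = 1.20 × 10^-6
Kb = x²/(0.0021 − x) = 1.20 × 10^-6
Neglecting x in the denominator: x = √(1.20 × 10^-6 × 0.0021) = 5.02 × 10^-5 M
pOH = −log(5.02 × 10^-5) = 4.30; pH = 14.00 − 4.30 = 9.70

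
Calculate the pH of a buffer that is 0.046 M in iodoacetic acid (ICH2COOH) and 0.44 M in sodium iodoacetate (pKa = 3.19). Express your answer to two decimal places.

Using pH = pKa + log([base]/[acid]) with [base]/[acid] = 0.44/0.046:
pH = 3.19 + (+0.981) = 4.17

pH = 4.17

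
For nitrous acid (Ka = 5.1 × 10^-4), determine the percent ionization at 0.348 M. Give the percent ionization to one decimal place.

HNO2 ⇌ NO2- + H+; let x = [H+] at equilibrium.
x ≈ √(Ka·C₀) = √(5.1 × 10^-4 × 0.348) = 1.33 × 10^-2 M
Fraction ionized = 1.33 × 10^-2 / 0.348 = 0.0382 → 3.8%

3.8%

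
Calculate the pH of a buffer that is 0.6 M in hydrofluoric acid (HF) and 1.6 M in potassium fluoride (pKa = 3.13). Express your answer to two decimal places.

pH = 3.56

Henderson–Hasselbalch: pH = pKa + log([F-]/[HF]) = 3.13 + log(1.6/0.6)
pH = 3.13 + (+0.426) = 3.56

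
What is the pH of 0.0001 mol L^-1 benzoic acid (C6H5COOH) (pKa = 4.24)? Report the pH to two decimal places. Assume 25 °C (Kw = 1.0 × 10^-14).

C6H5COOH ⇌ C6H5COO- + H+
Ka = 10^(−4.24) = 5.75 × 10^-5
Ka = [H+]²/(0.0001 − [H+]) = 5.75 × 10^-5
[H+] is not negligible relative to C₀; solve [H+]² + 5.75e-05·[H+] − 5.75e-09 = 0.
[H+] = [−5.75e-05 + √(5.75e-05² + 2.3e-08)]/2 = 5.23 × 10^-5 M
pH = −log[H+] = −log(5.23 × 10^-5) = 4.28

pH = 4.28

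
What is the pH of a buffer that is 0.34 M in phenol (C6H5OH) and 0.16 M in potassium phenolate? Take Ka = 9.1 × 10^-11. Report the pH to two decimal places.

pKa = −log(9.1 × 10^-11) = 10.041
pH = pKa + log([A⁻]/[HA]) = 10.041 + log(0.16/0.34)
pH = 10.041 + (-0.327) = 9.71

pH = 9.71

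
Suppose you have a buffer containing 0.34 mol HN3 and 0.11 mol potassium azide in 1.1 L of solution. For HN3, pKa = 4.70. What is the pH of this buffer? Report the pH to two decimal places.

Using pH = pKa + log([base]/[acid]) with [base]/[acid] = 0.11/0.34:
pH = 4.70 + (-0.490) = 4.21

pH = 4.21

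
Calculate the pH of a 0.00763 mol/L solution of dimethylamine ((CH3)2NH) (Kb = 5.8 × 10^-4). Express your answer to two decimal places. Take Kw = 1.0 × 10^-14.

(CH3)2NH + H2O ⇌ (CH3)2NH2+ + OH-
Let x = [OH-] at equilibrium. Kb = x²/(0.00763 − x).
Here C₀/Kb ≈ 13.2, so the small-x approximation fails. Use the quadratic:
x = [−0.00058 + √(0.00058² + 1.77e-05)]/2 = 1.83 × 10^-3 M
pOH = 2.74, so pH = 14.00 − pOH = 11.26

pH = 11.26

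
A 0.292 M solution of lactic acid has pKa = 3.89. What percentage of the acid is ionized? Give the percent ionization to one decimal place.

2.1%

CH3CH(OH)COOH ⇌ CH3CH(OH)COO- + H+; let x = [H+] at equilibrium.
Ka = 10^(−3.89) = 1.29 × 10^-4
x ≈ √(Ka·C₀) = √(1.29 × 10^-4 × 0.292) = 6.14 × 10^-3 M
% ionization = x/C₀ × 100% = 6.14 × 10^-3/0.292 × 100% = 2.1%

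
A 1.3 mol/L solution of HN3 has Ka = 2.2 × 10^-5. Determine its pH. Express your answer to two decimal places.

pH = 2.27

HN3 ⇌ N3- + H+
Let x = [H+] at equilibrium. Ka = x²/(1.3 − x).
Neglecting x in the denominator: x = √(2.2 × 10^-5 × 1.3) = 5.35 × 10^-3 M
(x/C₀ = 0.41% < 5%, so the approximation holds.)
pH = −log[H+] = −log(5.35 × 10^-3) = 2.27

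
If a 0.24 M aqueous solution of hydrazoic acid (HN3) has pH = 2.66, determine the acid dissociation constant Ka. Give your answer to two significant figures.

Ka = 2.0 × 10^-5

[H+] = 10^(-2.66) = 2.19 × 10^-3 M
At equilibrium [HA] = 0.24 − 2.19 × 10^-3 = 2.38 × 10^-1 M
Ka = [H+][A-]/[HA] = (2.19 × 10^-3)² / 2.38 × 10^-1 = 2.0 × 10^-5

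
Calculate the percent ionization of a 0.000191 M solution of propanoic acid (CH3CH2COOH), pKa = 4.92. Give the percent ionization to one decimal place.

CH3CH2COOH ⇌ CH3CH2COO- + H+; let x = [H+] at equilibrium.
Ka = 10^(−4.92) = 1.20 × 10^-5
Ka = x²/(C₀ − x); solving the quadratic gives x = 4.22 × 10^-5 M.
% ionization = x/C₀ × 100% = 4.22 × 10^-5/0.000191 × 100% = 22.1%

22.1%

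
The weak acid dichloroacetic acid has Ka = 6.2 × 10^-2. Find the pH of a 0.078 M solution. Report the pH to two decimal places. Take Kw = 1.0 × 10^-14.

pH = 1.35

Cl2CHCOOH ⇌ Cl2CHCOO- + H+
Ka = x²/(0.078 − x) = 6.2 × 10^-2
The 5% rule fails; solving x² + Ka·x − Ka·C₀ = 0 exactly:
x = (−Ka + √(Ka² + 4·Ka·C₀))/2 = 4.51 × 10^-2 M
pH = −log[H+] = −log(4.51 × 10^-2) = 1.35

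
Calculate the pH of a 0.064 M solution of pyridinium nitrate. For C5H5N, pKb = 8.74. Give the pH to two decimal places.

pH = 3.23

C5H5NH+ is the conjugate acid of the weak base C5H5N.
Kb = 10^(−8.74) = 1.82 × 10^-9
Ka = Kw/Kb = 1.0×10^-14 / 1.82 × 10^-9 = 5.49 × 10^-6
From the ICE table, Ka = [H+]²/(0.064 − [H+]) = 5.49 × 10^-6.
Assume [H+] ≪ 0.064: [H+] ≈ √(5.49 × 10^-6 × 0.064) = 5.93 × 10^-4 M
([H+]/C₀ = 0.93% < 5%, so the approximation holds.)
pH = −log(5.93 × 10^-4) = 3.23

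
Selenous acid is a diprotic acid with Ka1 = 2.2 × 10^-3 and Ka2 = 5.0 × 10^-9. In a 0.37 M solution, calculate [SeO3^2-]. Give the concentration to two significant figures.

5.0 × 10^-9 M

First ionization gives [H+] ≈ [HSeO3-] = 2.75 × 10^-2 M.
Second step: Ka2 = [H+][SeO3^2-]/[HSeO3-] ≈ [SeO3^2-] (since [H+] ≈ [HSeO3-]).
So [SeO3^2-] ≈ Ka2.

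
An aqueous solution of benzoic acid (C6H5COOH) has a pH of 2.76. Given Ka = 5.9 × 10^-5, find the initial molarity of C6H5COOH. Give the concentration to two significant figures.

C₀ = 5.3 × 10^-2 M

[H+] = 10^(-2.76) = 1.74 × 10^-3 M = x
Ka = x²/(C₀ − x) ⇒ C₀ = x + x²/Ka
C₀ = 1.74 × 10^-3 + (1.74 × 10^-3)²/(5.9 × 10^-5) = 5.31 × 10^-2 M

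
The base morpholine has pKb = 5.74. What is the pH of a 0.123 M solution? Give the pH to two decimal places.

pH = 10.67

C4H8ONH + H2O ⇌ C4H8ONH2+ + OH-
Kb = 10^(−5.74) = 1.82 × 10^-6
Let x = [OH-] at equilibrium. Kb = x²/(0.123 − x).
Assume x ≪ 0.123: x ≈ √(1.82 × 10^-6 × 0.123) = 4.73 × 10^-4 M
pOH = 3.33, so pH = 14.00 − pOH = 10.67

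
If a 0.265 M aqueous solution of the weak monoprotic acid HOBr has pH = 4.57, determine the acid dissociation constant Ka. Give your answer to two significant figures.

[H+] = 10^(-4.57) = 2.69 × 10^-5 M
At equilibrium [HA] = 0.265 − 2.69 × 10^-5 = 2.65 × 10^-1 M
Ka = [H+][A-]/[HA] = (2.69 × 10^-5)² / 2.65 × 10^-1 = 2.7 × 10^-9

Ka = 2.7 × 10^-9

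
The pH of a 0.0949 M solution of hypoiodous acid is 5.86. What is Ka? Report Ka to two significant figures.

Ka = 2.0 × 10^-11

[H+] = 10^(-5.86) = 1.38 × 10^-6 M
At equilibrium [HA] = 0.0949 − 1.38 × 10^-6 = 9.49 × 10^-2 M
Ka = [H+][A-]/[HA] = (1.38 × 10^-6)² / 9.49 × 10^-2 = 2.0 × 10^-11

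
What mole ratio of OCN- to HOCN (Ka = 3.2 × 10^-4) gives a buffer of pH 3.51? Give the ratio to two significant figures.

pKa = -log(3.2 × 10^-4) = 3.495
pH = pKa + log(r) ⇒ log(r) = 3.51 − 3.495 = +0.015
r = [OCN-]/[HOCN] = 10^(+0.015) = 1.04

ratio = 1.0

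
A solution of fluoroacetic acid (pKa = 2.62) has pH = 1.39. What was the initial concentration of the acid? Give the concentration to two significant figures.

C₀ = 7.3 × 10^-1 M

[H+] = 10^(-1.39) = 4.07 × 10^-2 M = x
Ka = 10^(−2.62) = 2.40 × 10^-3
Ka = x²/(C₀ − x) ⇒ C₀ = x + x²/Ka
C₀ = 4.07 × 10^-2 + (4.07 × 10^-2)²/(2.40 × 10^-3) = 7.31 × 10^-1 M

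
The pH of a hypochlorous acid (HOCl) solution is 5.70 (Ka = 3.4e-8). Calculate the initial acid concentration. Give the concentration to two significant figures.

C₀ = 1.2 × 10^-4 M

[H+] = 10^(-5.70) = 2.00 × 10^-6 M = x
Ka = x²/(C₀ − x) ⇒ C₀ = x + x²/Ka
C₀ = 2.00 × 10^-6 + (2.00 × 10^-6)²/(3.4 × 10^-8) = 1.20 × 10^-4 M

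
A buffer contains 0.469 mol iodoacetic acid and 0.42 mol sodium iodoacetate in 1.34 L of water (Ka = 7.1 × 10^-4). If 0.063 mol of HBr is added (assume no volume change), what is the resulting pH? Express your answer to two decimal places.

Added H+ converts ICH2COO- to ICH2COOH: ICH2COOH → 0.532 mol, ICH2COO- → 0.357 mol.
pKa = −log(7.1 × 10^-4) = 3.149
Henderson–Hasselbalch with mole ratio 0.357/0.532: pH = 3.149 + (-0.173)

pH = 2.98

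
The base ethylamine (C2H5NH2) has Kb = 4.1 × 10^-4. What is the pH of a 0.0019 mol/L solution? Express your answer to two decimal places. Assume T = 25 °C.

C2H5NH2 + H2O ⇌ C2H5NH3+ + OH-
From the ICE table, Kb = [OH-]²/(0.0019 − [OH-]) = 4.1 × 10^-4.
[OH-] is not negligible relative to C₀; solve [OH-]² + 0.00041·[OH-] − 7.79e-07 = 0.
[OH-] = [−0.00041 + √(0.00041² + 3.12e-06)]/2 = 7.01 × 10^-4 M
pOH = −log(7.01 × 10^-4) = 3.15; pH = 14.00 − 3.15 = 10.85

pH = 10.85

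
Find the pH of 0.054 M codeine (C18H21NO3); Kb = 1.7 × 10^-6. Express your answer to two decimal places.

pH = 10.48

C18H21NO3 + H2O ⇌ C18H22NO3+ + OH-
Let x = [OH-] at equilibrium. Kb = x²/(0.054 − x).
Neglecting x in the denominator: x = √(1.7 × 10^-6 × 0.054) = 3.03 × 10^-4 M
pOH = −log(3.03 × 10^-4) = 3.52; pH = 14.00 − 3.52 = 10.48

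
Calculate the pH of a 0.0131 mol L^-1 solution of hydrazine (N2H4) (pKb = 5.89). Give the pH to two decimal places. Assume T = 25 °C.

pH = 10.11

N2H4 + H2O ⇌ N2H5+ + OH-
Kb = 10^(−5.89) = 1.29 × 10^-6
From the ICE table, Kb = [OH-]²/(0.0131 − [OH-]) = 1.29 × 10^-6.
Assume [OH-] ≪ 0.0131: [OH-] ≈ √(1.29 × 10^-6 × 0.0131) = 1.30 × 10^-4 M
pOH = 3.89, so pH = 14.00 − pOH = 10.11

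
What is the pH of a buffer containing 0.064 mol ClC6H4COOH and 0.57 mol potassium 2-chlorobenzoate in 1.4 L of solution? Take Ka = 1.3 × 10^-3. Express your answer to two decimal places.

pKa = −log(1.3 × 10^-3) = 2.886
Using pH = pKa + log([base]/[acid]) with [base]/[acid] = 0.57/0.064:
pH = 2.886 + (+0.950) = 3.84

pH = 3.84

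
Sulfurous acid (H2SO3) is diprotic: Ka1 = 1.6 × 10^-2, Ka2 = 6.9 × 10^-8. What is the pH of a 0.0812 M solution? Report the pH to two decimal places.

Since Ka1 ≫ Ka2, the first ionization dominates [H+].
Ka1 = x²/(0.0812 − x) = 1.6 × 10^-2
Solving the quadratic: x = (−Ka1 + √(Ka1² + 4·Ka1·C₀))/2 = 2.89 × 10^-2 M
pH = −log(2.89 × 10^-2) = 1.54

pH = 1.54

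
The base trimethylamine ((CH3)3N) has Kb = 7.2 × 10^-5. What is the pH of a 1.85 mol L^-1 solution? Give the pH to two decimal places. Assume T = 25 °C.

(CH3)3N + H2O ⇌ (CH3)3NH+ + OH-
Kb = [OH-]²/(1.85 − [OH-]) = 7.2 × 10^-5
Neglecting [OH-] in the denominator: [OH-] = √(7.2 × 10^-5 × 1.85) = 1.15 × 10^-2 M
pOH = 1.94, so pH = 14.00 − pOH = 12.06

pH = 12.06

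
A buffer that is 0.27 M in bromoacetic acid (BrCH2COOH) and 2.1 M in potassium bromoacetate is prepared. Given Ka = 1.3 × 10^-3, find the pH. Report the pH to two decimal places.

pH = 3.78

pKa = −log(1.3 × 10^-3) = 2.886
Henderson–Hasselbalch: pH = pKa + log([BrCH2COO-]/[BrCH2COOH]) = 2.886 + log(2.1/0.27)
pH = 2.886 + (+0.891) = 3.78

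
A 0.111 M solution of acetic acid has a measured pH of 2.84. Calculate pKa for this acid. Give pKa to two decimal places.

[H+] = 10^(-2.84) = 1.45 × 10^-3 M
At equilibrium [HA] = 0.111 − 1.45 × 10^-3 = 1.10 × 10^-1 M
Ka = [H+][A-]/[HA] = (1.45 × 10^-3)² / 1.10 × 10^-1 = 1.91 × 10^-5
pKa = -log(1.91 × 10^-5) = 4.72

pKa = 4.72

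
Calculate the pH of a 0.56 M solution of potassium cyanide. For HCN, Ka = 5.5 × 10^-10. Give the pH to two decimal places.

CN- is the conjugate base of the weak acid HCN.
Kb = Kw/Ka = 1.0×10^-14 / 5.5 × 10^-10 = 1.82 × 10^-5
From the ICE table, Kb = x²/(0.56 − x) = 1.82 × 10^-5.
Since Kb ≪ C₀, x ≈ √(Kb·C₀) = 3.19 × 10^-3 M.
pOH = 2.50, so pH = 14.00 − pOH = 11.50

pH = 11.50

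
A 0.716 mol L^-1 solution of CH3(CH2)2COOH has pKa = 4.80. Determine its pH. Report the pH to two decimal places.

CH3(CH2)2COOH ⇌ CH3(CH2)2COO- + H+
Ka = 10^(−4.80) = 1.58 × 10^-5
From the ICE table, Ka = x²/(0.716 − x) = 1.58 × 10^-5.
Since Ka ≪ C₀, x ≈ √(Ka·C₀) = 3.36 × 10^-3 M.
pH = −log(3.36 × 10^-3) = 2.47

pH = 2.47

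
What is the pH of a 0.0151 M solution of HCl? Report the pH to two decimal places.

HCl is a strong acid and dissociates completely, so [H+] = 0.0151 M.
pH = -log(0.0151) = 1.82

pH = 1.82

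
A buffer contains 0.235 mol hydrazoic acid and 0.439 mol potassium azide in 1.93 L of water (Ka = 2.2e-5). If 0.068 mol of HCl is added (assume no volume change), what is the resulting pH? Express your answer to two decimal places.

pH = 4.75

After neutralization: n(HN3) = 0.303 mol, n(N3-) = 0.371 mol.
pKa = −log(2.2 × 10^-5) = 4.658
Henderson–Hasselbalch with mole ratio 0.371/0.303: pH = 4.658 + (+0.088)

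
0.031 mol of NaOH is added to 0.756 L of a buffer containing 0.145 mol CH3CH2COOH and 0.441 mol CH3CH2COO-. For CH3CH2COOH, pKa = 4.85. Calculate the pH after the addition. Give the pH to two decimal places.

pH = 5.47

OH- converts CH3CH2COOH to CH3CH2COO-: CH3CH2COOH → 0.114 mol, CH3CH2COO- → 0.472 mol.
pH = pKa + log(n_CH3CH2COO-/n_CH3CH2COOH) = 4.85 + log(0.472/0.114) = 4.85 + (+0.617)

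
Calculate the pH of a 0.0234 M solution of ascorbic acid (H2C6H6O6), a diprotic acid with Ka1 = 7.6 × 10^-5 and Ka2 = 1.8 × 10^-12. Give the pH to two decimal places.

Ka1 ≫ Ka2, so treat the first dissociation as the only significant source of H+.
Ka1 = x²/(0.0234 − x) = 7.6 × 10^-5
Solving the quadratic: x = (−Ka1 + √(Ka1² + 4·Ka1·C₀))/2 = 1.30 × 10^-3 M
pH = −log(1.30 × 10^-3) = 2.89

pH = 2.89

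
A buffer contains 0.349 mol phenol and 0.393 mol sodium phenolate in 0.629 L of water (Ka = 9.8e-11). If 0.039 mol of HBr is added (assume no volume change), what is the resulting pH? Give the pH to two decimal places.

pH = 9.97

After neutralization: n(C6H5OH) = 0.388 mol, n(C6H5O-) = 0.354 mol.
pKa = −log(9.8 × 10^-11) = 10.009
Henderson–Hasselbalch with mole ratio 0.354/0.388: pH = 10.009 + (-0.040)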